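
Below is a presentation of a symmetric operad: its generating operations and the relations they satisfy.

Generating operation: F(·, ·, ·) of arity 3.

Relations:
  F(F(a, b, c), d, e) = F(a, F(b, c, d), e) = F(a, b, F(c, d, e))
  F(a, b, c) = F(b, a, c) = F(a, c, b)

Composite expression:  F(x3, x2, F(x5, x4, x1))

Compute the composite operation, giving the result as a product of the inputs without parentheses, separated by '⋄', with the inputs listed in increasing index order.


x1 ⋄ x2 ⋄ x3 ⋄ x4 ⋄ x5

Reordering under F is free, so list the x-inputs canonically.
F(x5, x4, x1) linearizes to x5 ⋄ x4 ⋄ x1
F(x3, x2, F(x5, x4, x1)) linearizes to x3 ⋄ x2 ⋄ x5 ⋄ x4 ⋄ x1
the factors in increasing index order: x1 ⋄ x2 ⋄ x3 ⋄ x4 ⋄ x5


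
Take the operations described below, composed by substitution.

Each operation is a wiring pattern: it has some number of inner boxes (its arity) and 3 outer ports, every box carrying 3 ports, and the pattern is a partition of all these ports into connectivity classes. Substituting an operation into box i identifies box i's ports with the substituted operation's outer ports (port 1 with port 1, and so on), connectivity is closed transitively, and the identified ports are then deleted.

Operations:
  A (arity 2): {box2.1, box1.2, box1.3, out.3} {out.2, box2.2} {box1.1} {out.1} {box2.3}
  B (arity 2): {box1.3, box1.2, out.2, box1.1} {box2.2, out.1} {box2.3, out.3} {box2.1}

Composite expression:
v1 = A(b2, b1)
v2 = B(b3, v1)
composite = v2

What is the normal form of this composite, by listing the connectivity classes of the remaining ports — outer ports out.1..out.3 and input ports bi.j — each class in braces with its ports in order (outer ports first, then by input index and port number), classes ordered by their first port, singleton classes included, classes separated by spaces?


{out.1, b1.2} {out.2, b3.1, b3.2, b3.3} {out.3, b1.1, b2.2, b2.3} {b1.3} {b2.1}

Substituting into B glues patterns; closure does the rest.
A over (b2, b1) gives {out.1} {out.2, b1.2} {out.3, b1.1, b2.2, b2.3} {b1.3} {b2.1}, out.j being that stage's outer ports
B over (b3, b2, b1) gives {out.1, b1.2} {out.2, b3.1, b3.2, b3.3} {out.3, b1.1, b2.2, b2.3} {b1.3} {b2.1}, out.j being that stage's outer ports


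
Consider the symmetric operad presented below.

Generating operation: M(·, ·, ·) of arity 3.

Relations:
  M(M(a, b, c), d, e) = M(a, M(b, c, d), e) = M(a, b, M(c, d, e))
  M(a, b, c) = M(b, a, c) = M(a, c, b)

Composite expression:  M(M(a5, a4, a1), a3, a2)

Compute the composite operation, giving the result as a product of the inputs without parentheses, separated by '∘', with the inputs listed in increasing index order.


a1 ∘ a2 ∘ a3 ∘ a4 ∘ a5

Reordering under M is free, so list the a-inputs canonically.
M(a5, a4, a1) flattens to a5 ∘ a4 ∘ a1
M(M(a5, a4, a1), a3, a2) flattens to a5 ∘ a4 ∘ a1 ∘ a3 ∘ a2
putting the inputs in ascending order: a1 ∘ a2 ∘ a3 ∘ a4 ∘ a5


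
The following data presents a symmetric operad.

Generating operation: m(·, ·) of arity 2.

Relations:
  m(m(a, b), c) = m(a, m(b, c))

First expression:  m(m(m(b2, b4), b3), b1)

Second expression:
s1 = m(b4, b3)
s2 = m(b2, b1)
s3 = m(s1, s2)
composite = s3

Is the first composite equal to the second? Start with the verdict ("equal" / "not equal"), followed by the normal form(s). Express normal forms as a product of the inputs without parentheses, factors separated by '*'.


not equal: they reduce to b2 * b4 * b3 * b1 and b4 * b3 * b2 * b1


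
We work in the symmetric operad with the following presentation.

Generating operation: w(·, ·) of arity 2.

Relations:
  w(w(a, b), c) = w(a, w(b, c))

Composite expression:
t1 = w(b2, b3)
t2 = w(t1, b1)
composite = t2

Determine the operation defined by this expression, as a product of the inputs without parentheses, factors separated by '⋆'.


b2 ⋆ b3 ⋆ b1

Every regrouping of w is equal, so read the b-inputs in written order.
w(b2, b3) unparenthesizes to b2 ⋆ b3
w(w(b2, b3), b1) unparenthesizes to b2 ⋆ b3 ⋆ b1


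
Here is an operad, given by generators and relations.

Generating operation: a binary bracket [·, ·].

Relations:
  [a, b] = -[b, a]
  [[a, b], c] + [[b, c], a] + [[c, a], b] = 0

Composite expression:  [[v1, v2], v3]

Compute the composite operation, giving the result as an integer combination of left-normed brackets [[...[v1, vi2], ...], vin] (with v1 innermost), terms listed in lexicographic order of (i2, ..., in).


[[v1, v2], v3]

Expand each bracket as ab - ba; the v1-initial words give the coefficients.
Composite bracket: [[v1, v2], v3]
Expanding via [a, b] = ab - ba: 4 signed words (2^2 = 4).
Coefficients come from the v1-initial words:
  v1v2v3 appears with sign +1, giving the term +[[v1, v2], v3]


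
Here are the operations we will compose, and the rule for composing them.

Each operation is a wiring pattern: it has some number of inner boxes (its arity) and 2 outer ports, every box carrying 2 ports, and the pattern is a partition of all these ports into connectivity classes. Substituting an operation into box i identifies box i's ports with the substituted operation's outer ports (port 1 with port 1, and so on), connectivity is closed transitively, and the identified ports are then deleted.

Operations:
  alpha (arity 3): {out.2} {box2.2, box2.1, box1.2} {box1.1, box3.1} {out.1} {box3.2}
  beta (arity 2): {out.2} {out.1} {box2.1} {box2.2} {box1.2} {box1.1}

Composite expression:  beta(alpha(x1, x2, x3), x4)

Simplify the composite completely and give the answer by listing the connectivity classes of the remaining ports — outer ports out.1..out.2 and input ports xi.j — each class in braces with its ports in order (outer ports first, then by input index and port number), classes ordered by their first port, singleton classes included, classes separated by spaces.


{out.1} {out.2} {x1.1, x3.1} {x1.2, x2.1, x2.2} {x3.2} {x4.1} {x4.2}

Treat the ports identified at beta as solder joints: merge, then drop.
stage alpha: inputs (x1, x2, x3), connectivity {out.1} {out.2} {x1.1, x3.1} {x1.2, x2.1, x2.2} {x3.2}, out.j its boundary
stage beta: inputs (x1, x2, x3, x4), connectivity {out.1} {out.2} {x1.1, x3.1} {x1.2, x2.1, x2.2} {x3.2} {x4.1} {x4.2}, out.j its boundary


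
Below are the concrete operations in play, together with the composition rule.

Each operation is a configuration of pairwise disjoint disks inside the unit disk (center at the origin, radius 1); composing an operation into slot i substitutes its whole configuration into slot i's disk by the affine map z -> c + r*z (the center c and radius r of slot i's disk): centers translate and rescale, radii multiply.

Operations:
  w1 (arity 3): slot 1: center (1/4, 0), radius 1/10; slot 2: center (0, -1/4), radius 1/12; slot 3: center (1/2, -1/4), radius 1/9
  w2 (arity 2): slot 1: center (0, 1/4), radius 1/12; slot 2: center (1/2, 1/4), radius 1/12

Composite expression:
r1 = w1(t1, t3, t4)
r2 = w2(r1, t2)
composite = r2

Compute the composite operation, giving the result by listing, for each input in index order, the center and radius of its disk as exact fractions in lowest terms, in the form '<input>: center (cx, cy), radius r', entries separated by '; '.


t1: center (1/48, 1/4), radius 1/120; t2: center (1/2, 1/4), radius 1/12; t3: center (0, 11/48), radius 1/144; t4: center (1/24, 11/48), radius 1/108

Follow each t-input down from w2: c' goes to c + r*c', radius to r*r'.
t1 passes through 2 substitutions, ending at center (1/48, 1/4), radius 1/120
t3 passes through 2 substitutions, ending at center (0, 11/48), radius 1/144
t4 passes through 2 substitutions, ending at center (1/24, 11/48), radius 1/108
t2 passes through 1 substitution, ending at center (1/2, 1/4), radius 1/12


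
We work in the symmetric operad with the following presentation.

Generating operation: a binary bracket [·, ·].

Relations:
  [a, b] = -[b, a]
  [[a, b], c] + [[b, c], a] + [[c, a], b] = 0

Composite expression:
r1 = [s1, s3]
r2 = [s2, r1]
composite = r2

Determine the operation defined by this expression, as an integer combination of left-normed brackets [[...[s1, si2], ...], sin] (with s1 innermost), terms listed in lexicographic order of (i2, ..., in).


Skip Jacobi rewriting: expand, keep s1-initial words, read off terms.
Composite bracket: [s2, [s1, s3]]
Under [a, b] = ab - ba we get 4 signed associative words (2^2 = 4).
Keep just the words that open with s1:
  from s1s3s2, sign -1: term -[[s1, s3], s2]

-[[s1, s3], s2]


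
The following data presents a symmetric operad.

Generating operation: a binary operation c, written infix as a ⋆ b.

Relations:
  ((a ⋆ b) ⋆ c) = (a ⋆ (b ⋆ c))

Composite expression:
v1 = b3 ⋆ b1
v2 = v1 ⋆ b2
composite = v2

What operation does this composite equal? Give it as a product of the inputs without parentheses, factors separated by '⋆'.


Associativity of c dissolves the nesting; only the b-input order survives.
(b3 ⋆ b1) collapses to b3 ⋆ b1
((b3 ⋆ b1) ⋆ b2) collapses to b3 ⋆ b1 ⋆ b2

b3 ⋆ b1 ⋆ b2


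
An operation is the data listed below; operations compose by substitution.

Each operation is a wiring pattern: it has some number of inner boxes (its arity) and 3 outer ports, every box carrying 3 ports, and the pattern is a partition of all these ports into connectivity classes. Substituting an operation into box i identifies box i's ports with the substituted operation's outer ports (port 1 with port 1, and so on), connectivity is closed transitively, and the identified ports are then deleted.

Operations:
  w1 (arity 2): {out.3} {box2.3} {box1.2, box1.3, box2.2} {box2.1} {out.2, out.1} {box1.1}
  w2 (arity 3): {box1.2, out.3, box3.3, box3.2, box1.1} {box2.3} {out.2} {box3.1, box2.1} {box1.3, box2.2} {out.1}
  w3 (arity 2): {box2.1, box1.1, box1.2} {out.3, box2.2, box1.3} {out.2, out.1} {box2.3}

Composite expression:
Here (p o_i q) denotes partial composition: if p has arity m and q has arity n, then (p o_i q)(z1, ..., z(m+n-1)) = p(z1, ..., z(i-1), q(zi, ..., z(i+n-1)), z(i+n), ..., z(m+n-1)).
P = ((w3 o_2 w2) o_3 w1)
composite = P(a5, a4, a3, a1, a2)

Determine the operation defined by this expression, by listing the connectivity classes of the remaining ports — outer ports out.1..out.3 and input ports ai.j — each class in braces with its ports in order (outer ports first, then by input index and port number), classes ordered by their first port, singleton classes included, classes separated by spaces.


{out.1, out.2} {out.3, a5.3} {a1.1} {a1.2, a3.2, a3.3} {a1.3} {a2.1, a4.3} {a2.2, a2.3, a4.1, a4.2} {a3.1} {a5.1, a5.2}

Treat the ports identified at w3 as solder joints: merge, then drop.
the subtree at w1 composes to {out.1, out.2} {out.3} {a1.1} {a1.2, a3.2, a3.3} {a1.3} {a3.1} on (a3, a1); out.j = own outer ports
the subtree at w2 composes to {out.1} {out.2} {out.3, a2.2, a2.3, a4.1, a4.2} {a1.1} {a1.2, a3.2, a3.3} {a1.3} {a2.1, a4.3} {a3.1} on (a4, a3, a1, a2); out.j = own outer ports
the subtree at w3 composes to {out.1, out.2} {out.3, a5.3} {a1.1} {a1.2, a3.2, a3.3} {a1.3} {a2.1, a4.3} {a2.2, a2.3, a4.1, a4.2} {a3.1} {a5.1, a5.2} on (a5, a4, a3, a1, a2); out.j = own outer ports


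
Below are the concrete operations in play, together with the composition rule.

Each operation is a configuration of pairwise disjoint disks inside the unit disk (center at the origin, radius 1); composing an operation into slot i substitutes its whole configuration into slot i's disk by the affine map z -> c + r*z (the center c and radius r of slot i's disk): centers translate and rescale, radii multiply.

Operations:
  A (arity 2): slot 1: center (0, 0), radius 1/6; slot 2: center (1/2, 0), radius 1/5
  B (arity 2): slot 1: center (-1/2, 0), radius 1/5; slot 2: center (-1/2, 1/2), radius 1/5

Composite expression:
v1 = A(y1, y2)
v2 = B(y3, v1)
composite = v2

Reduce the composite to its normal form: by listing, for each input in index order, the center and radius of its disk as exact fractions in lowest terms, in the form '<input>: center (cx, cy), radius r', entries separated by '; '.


y1: center (-1/2, 1/2), radius 1/30; y2: center (-2/5, 1/2), radius 1/25; y3: center (-1/2, 0), radius 1/5


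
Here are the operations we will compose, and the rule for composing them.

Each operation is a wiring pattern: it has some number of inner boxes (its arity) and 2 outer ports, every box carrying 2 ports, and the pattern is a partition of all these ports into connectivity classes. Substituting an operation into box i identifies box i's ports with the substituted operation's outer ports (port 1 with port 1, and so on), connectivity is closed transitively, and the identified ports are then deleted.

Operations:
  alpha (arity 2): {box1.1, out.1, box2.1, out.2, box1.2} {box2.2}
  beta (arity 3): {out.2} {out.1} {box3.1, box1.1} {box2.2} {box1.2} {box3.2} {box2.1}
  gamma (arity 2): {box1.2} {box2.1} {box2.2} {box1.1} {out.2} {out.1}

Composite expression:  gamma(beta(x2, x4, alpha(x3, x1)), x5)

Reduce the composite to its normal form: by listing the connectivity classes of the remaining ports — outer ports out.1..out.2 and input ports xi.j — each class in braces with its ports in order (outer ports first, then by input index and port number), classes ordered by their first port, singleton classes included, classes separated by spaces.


{out.1} {out.2} {x1.1, x2.1, x3.1, x3.2} {x1.2} {x2.2} {x4.1} {x4.2} {x5.1} {x5.2}

Two ports join when wires chain via gamma-identified ports.
stage alpha: inputs (x3, x1), connectivity {out.1, out.2, x1.1, x3.1, x3.2} {x1.2}, out.j its boundary
stage beta: inputs (x2, x4, x3, x1), connectivity {out.1} {out.2} {x1.1, x2.1, x3.1, x3.2} {x1.2} {x2.2} {x4.1} {x4.2}, out.j its boundary
stage gamma: inputs (x2, x4, x3, x1, x5), connectivity {out.1} {out.2} {x1.1, x2.1, x3.1, x3.2} {x1.2} {x2.2} {x4.1} {x4.2} {x5.1} {x5.2}, out.j its boundary


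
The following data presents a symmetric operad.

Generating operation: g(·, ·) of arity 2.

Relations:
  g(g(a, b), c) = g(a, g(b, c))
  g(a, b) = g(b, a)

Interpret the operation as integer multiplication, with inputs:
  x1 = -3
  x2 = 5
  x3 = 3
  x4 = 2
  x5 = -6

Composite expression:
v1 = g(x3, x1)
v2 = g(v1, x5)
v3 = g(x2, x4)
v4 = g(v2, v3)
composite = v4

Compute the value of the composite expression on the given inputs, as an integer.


540

g(x3, x1) = -9
g(g(x3, x1), x5) = 54
g(x2, x4) = 10
g(g(g(x3, x1), x5), g(x2, x4)) = 540


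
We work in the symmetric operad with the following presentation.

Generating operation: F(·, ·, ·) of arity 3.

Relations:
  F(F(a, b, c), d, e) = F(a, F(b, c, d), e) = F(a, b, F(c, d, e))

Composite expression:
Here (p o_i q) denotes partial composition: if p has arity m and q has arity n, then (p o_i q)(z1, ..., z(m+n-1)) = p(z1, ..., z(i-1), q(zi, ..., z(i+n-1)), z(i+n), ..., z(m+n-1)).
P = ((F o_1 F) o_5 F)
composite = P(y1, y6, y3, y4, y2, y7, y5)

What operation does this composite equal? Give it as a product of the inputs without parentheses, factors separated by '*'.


y1 * y6 * y3 * y4 * y2 * y7 * y5

The F-tree's shape is irrelevant; the y-reading-order decides.
F(y1, y6, y3) reduces to y1 * y6 * y3
F(y2, y7, y5) reduces to y2 * y7 * y5
F(F(y1, y6, y3), y4, F(y2, y7, y5)) reduces to y1 * y6 * y3 * y4 * y2 * y7 * y5


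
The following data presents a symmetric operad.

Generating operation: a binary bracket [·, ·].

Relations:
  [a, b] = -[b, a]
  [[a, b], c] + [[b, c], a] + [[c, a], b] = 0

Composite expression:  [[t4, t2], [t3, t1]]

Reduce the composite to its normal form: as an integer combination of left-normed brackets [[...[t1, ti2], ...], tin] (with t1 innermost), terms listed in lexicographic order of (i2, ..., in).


-[[[t1, t3], t2], t4] + [[[t1, t3], t4], t2]

Expand each bracket as ab - ba; the t1-initial words give the coefficients.
Composite bracket: [[t4, t2], [t3, t1]]
Each bracket splits as ab - ba, giving 8 signed words (2^3 = 8).
Collect the words opening with t1:
  from t1t3t2t4, sign -1: term -[[[t1, t3], t2], t4]
  from t1t3t4t2, sign +1: term +[[[t1, t3], t4], t2]


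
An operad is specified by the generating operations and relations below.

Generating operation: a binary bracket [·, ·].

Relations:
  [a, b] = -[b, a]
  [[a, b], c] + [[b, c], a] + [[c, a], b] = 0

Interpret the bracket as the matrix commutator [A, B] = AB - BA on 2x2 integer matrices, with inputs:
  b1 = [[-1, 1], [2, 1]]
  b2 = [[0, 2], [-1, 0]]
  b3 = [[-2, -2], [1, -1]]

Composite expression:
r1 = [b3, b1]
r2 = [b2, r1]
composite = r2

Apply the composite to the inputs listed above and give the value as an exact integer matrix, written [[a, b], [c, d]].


[[-5, 20], [10, 5]]

[b3, b1] = [[-5, -5], [0, 5]]
[b2, [b3, b1]] = [[-5, 20], [10, 5]]


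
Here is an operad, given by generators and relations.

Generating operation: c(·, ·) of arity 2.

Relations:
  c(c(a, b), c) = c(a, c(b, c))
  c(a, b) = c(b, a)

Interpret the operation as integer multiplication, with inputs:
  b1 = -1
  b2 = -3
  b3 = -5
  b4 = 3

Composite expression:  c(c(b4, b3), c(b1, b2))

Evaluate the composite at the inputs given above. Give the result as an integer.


-45

c(b4, b3) = -15
c(b1, b2) = 3
c(c(b4, b3), c(b1, b2)) = -45


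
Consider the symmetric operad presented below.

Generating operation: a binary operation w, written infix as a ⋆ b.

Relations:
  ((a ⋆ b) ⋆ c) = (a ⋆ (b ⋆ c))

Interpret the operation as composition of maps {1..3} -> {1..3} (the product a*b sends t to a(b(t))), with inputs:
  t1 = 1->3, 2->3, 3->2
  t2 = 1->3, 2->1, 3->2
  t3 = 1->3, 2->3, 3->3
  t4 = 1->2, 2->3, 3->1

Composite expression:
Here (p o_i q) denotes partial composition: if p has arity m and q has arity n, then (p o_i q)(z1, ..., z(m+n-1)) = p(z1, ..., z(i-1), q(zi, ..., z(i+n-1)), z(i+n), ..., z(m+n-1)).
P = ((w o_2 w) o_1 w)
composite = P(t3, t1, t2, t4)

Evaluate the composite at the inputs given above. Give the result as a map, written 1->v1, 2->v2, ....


1->3, 2->3, 3->3

(t3 ⋆ t1) = 1->3, 2->3, 3->3
(t2 ⋆ t4) = 1->1, 2->2, 3->3
((t3 ⋆ t1) ⋆ (t2 ⋆ t4)) = 1->3, 2->3, 3->3


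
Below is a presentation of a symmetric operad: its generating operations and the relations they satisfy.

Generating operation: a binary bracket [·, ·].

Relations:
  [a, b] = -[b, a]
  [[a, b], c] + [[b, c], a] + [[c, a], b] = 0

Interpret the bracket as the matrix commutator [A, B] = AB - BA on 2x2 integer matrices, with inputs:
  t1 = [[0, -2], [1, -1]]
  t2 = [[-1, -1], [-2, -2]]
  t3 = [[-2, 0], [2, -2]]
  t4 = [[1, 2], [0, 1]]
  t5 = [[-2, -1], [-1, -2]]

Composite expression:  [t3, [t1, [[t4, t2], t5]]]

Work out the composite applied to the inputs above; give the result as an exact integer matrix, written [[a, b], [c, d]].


[[-32, 0], [32, 32]]

[t4, t2] = [[-4, -2], [0, 4]]
[[t4, t2], t5] = [[2, 8], [-8, -2]]
[t1, [[t4, t2], t5]] = [[8, 16], [12, -8]]
[t3, [t1, [[t4, t2], t5]]] = [[-32, 0], [32, 32]]


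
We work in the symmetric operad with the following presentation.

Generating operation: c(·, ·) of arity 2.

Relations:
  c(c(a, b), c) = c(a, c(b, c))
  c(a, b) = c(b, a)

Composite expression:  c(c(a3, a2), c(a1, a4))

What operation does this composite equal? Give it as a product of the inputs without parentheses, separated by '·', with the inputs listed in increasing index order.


a1 · a2 · a3 · a4

Both nesting and order wash out for c; what remains is which a's occur.
c(a3, a2) linearizes to a3 · a2
c(a1, a4) linearizes to a1 · a4
c(c(a3, a2), c(a1, a4)) linearizes to a3 · a2 · a1 · a4
the factors in increasing index order: a1 · a2 · a3 · a4


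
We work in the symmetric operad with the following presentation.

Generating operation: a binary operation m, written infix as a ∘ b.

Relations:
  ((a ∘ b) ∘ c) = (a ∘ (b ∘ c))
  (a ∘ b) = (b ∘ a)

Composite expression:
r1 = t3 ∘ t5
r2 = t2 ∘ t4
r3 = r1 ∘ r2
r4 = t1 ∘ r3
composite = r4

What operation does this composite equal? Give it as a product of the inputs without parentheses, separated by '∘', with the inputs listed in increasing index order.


t1 ∘ t2 ∘ t3 ∘ t4 ∘ t5

Key point: m commutes, so take the t-inputs in any fixed order.
(t3 ∘ t5) reduces to t3 ∘ t5
(t2 ∘ t4) reduces to t2 ∘ t4
((t3 ∘ t5) ∘ (t2 ∘ t4)) reduces to t3 ∘ t5 ∘ t2 ∘ t4
(t1 ∘ ((t3 ∘ t5) ∘ (t2 ∘ t4))) reduces to t1 ∘ t3 ∘ t5 ∘ t2 ∘ t4
the factors in increasing index order: t1 ∘ t2 ∘ t3 ∘ t4 ∘ t5


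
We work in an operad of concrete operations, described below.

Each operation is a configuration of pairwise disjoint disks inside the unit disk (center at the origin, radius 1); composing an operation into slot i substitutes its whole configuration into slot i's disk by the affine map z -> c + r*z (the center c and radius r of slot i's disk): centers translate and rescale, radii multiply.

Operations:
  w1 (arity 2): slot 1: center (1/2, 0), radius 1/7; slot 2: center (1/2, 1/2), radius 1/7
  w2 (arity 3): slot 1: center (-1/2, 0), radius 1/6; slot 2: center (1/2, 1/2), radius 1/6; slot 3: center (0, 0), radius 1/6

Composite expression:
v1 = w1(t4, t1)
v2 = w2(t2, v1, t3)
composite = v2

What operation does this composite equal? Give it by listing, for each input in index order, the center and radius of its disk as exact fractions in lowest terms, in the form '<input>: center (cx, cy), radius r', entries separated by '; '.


t1: center (7/12, 7/12), radius 1/42; t2: center (-1/2, 0), radius 1/6; t3: center (0, 0), radius 1/6; t4: center (7/12, 1/2), radius 1/42

Each t-disk chains the slot maps above it in w2; radii multiply.
input t2: composing its 1 substitution step yields center (-1/2, 0), radius 1/6
input t4: composing its 2 substitution steps yields center (7/12, 1/2), radius 1/42
input t1: composing its 2 substitution steps yields center (7/12, 7/12), radius 1/42
input t3: composing its 1 substitution step yields center (0, 0), radius 1/6


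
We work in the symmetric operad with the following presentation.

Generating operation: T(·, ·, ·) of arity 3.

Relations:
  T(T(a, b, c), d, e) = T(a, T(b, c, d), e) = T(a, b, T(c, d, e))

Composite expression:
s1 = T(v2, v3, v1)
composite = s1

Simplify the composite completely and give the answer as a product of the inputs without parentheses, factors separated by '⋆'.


v2 ⋆ v3 ⋆ v1


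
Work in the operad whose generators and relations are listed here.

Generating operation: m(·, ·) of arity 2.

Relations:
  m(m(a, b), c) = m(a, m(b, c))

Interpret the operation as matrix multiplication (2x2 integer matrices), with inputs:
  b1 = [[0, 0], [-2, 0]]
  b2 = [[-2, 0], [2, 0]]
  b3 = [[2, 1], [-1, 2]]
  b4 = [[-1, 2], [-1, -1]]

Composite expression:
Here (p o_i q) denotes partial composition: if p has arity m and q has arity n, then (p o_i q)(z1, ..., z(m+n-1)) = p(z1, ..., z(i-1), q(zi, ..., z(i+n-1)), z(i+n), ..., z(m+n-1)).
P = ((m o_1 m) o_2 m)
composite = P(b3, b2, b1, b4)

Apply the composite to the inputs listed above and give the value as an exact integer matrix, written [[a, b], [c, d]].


m(b2, b1) = [[0, 0], [0, 0]]
m(b3, m(b2, b1)) = [[0, 0], [0, 0]]
m(m(b3, m(b2, b1)), b4) = [[0, 0], [0, 0]]

[[0, 0], [0, 0]]


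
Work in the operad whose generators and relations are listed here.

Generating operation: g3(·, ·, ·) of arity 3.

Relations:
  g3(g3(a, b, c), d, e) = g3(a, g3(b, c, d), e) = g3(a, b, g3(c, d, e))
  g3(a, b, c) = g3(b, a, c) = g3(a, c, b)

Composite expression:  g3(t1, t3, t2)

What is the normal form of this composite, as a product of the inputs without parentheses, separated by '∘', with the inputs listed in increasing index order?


Key point: g3 commutes, so take the t-inputs in any fixed order.
g3(t1, t3, t2) flattens to t1 ∘ t3 ∘ t2
sorting the factors by input index: t1 ∘ t2 ∘ t3

t1 ∘ t2 ∘ t3


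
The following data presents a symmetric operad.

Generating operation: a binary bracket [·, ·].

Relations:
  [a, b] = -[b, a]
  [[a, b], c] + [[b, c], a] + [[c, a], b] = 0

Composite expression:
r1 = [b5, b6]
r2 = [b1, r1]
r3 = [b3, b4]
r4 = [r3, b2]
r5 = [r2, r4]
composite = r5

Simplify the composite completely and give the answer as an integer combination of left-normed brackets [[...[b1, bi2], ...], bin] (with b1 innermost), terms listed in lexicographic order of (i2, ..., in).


-[[[[[b1, b5], b6], b2], b3], b4] + [[[[[b1, b5], b6], b2], b4], b3] + [[[[[b1, b5], b6], b3], b4], b2] - [[[[[b1, b5], b6], b4], b3], b2] + [[[[[b1, b6], b5], b2], b3], b4] - [[[[[b1, b6], b5], b2], b4], b3] - [[[[[b1, b6], b5], b3], b4], b2] + [[[[[b1, b6], b5], b4], b3], b2]


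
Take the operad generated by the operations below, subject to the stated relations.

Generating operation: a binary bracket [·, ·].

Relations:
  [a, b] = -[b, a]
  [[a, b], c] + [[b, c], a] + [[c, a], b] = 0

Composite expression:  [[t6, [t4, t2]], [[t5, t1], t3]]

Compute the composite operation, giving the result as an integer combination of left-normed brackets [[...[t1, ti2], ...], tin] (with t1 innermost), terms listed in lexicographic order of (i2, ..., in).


[[[[[t1, t5], t3], t2], t4], t6] - [[[[[t1, t5], t3], t4], t2], t6] - [[[[[t1, t5], t3], t6], t2], t4] + [[[[[t1, t5], t3], t6], t4], t2]

Skip Jacobi rewriting: expand, keep t1-initial words, read off terms.
Composite bracket: [[t6, [t4, t2]], [[t5, t1], t3]]
The bracket unfolds into 32 signed words via [a, b] = ab - ba (2^5 = 32).
Keep just the words that open with t1:
  the word t1t5t3t2t4t6 carries sign +1 and contributes +[[[[[t1, t5], t3], t2], t4], t6]
  the word t1t5t3t4t2t6 carries sign -1 and contributes -[[[[[t1, t5], t3], t4], t2], t6]
  the word t1t5t3t6t2t4 carries sign -1 and contributes -[[[[[t1, t5], t3], t6], t2], t4]
  the word t1t5t3t6t4t2 carries sign +1 and contributes +[[[[[t1, t5], t3], t6], t4], t2]


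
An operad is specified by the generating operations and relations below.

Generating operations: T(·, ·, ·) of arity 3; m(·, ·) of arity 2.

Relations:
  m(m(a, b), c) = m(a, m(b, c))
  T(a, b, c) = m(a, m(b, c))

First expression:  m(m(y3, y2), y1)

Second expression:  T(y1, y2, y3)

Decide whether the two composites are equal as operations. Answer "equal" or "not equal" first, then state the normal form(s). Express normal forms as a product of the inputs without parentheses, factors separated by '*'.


Normal form of the first expression: y3 * y2 * y1
Normal form of the second expression: y1 * y2 * y3
They disagree, so not equal.

not equal — first y3 * y2 * y1, second y1 * y2 * y3


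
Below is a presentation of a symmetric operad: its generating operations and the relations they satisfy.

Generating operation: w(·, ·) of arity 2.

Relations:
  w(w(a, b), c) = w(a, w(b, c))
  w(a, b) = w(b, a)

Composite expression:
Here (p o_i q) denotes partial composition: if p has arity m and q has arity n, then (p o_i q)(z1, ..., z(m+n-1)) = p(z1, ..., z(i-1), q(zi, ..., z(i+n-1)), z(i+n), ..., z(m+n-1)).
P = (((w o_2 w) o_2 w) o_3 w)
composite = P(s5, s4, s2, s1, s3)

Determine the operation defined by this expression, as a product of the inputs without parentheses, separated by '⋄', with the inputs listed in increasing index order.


s1 ⋄ s2 ⋄ s3 ⋄ s4 ⋄ s5

With w associative and commutative, the s-input set is all that matters.
w(s2, s1) linearizes to s2 ⋄ s1
w(s4, w(s2, s1)) linearizes to s4 ⋄ s2 ⋄ s1
w(w(s4, w(s2, s1)), s3) linearizes to s4 ⋄ s2 ⋄ s1 ⋄ s3
w(s5, w(w(s4, w(s2, s1)), s3)) linearizes to s5 ⋄ s4 ⋄ s2 ⋄ s1 ⋄ s3
rearranged into index order: s1 ⋄ s2 ⋄ s3 ⋄ s4 ⋄ s5


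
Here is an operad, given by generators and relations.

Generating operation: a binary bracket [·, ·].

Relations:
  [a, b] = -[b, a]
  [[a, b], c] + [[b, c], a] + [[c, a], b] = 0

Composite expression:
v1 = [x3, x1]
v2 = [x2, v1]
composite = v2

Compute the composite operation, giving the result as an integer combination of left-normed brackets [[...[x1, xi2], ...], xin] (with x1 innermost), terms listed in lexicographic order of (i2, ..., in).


[[x1, x3], x2]

Expand each bracket as ab - ba; the x1-initial words give the coefficients.
Composite bracket: [x2, [x3, x1]]
The bracket unfolds into 4 signed words via [a, b] = ab - ba (2^2 = 4).
Words beginning with x1 determine it all:
  the word x1x3x2 carries sign +1 and contributes +[[x1, x3], x2]


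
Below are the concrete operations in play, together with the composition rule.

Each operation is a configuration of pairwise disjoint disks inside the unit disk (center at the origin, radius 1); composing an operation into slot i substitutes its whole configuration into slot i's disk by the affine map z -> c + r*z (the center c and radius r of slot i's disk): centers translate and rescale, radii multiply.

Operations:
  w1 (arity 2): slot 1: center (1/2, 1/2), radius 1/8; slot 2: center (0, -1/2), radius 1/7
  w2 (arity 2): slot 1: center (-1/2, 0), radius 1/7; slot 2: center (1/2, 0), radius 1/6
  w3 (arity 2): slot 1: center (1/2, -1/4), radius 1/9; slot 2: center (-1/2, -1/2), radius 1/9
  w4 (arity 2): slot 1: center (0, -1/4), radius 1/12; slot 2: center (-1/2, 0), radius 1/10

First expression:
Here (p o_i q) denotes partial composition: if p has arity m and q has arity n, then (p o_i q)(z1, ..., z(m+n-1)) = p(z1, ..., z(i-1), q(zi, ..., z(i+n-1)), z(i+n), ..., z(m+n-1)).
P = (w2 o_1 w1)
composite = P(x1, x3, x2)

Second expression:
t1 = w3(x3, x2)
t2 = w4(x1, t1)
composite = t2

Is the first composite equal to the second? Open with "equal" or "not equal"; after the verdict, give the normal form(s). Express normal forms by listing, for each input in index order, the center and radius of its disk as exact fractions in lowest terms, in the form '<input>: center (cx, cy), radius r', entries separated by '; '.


not equal; first: x1: center (-3/7, 1/14), radius 1/56; x2: center (1/2, 0), radius 1/6; x3: center (-1/2, -1/14), radius 1/49; second: x1: center (0, -1/4), radius 1/12; x2: center (-11/20, -1/20), radius 1/90; x3: center (-9/20, -1/40), radius 1/90

The first composite normalizes to x1: center (-3/7, 1/14), radius 1/56; x2: center (1/2, 0), radius 1/6; x3: center (-1/2, -1/14), radius 1/49
The second composite normalizes to x1: center (0, -1/4), radius 1/12; x2: center (-11/20, -1/20), radius 1/90; x3: center (-9/20, -1/40), radius 1/90
The normal forms differ: not equal.


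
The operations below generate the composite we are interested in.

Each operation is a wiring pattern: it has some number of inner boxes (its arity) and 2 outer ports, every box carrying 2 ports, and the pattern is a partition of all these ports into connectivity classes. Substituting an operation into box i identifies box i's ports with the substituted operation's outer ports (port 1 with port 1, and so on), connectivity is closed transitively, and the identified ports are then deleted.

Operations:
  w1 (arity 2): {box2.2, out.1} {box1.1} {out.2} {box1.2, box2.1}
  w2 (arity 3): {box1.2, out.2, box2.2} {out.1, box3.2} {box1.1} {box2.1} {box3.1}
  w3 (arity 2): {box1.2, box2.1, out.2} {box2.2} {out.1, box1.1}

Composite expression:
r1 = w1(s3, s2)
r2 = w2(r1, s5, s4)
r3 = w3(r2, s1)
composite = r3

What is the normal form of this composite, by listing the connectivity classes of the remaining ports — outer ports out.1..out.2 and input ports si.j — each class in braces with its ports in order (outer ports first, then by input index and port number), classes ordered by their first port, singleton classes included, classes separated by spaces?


{out.1, s4.2} {out.2, s1.1, s5.2} {s1.2} {s2.1, s3.2} {s2.2} {s3.1} {s4.1} {s5.1}


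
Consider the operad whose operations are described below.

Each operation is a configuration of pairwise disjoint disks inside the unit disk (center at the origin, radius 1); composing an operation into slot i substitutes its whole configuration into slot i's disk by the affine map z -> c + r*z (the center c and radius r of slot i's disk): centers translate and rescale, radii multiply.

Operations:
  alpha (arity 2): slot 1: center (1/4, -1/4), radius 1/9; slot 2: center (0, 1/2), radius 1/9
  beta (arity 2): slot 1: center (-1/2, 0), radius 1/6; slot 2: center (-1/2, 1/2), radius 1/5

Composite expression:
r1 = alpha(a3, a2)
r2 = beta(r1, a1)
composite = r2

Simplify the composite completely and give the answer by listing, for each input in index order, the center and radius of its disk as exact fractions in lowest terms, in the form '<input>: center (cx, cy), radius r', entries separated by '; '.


a1: center (-1/2, 1/2), radius 1/5; a2: center (-1/2, 1/12), radius 1/54; a3: center (-11/24, -1/24), radius 1/54

Each a-disk chains the slot maps above it in beta; radii multiply.
a3: after 2 affine steps, its disk has center (-11/24, -1/24), radius 1/54
a2: after 2 affine steps, its disk has center (-1/2, 1/12), radius 1/54
a1: after 1 affine step, its disk has center (-1/2, 1/2), radius 1/5


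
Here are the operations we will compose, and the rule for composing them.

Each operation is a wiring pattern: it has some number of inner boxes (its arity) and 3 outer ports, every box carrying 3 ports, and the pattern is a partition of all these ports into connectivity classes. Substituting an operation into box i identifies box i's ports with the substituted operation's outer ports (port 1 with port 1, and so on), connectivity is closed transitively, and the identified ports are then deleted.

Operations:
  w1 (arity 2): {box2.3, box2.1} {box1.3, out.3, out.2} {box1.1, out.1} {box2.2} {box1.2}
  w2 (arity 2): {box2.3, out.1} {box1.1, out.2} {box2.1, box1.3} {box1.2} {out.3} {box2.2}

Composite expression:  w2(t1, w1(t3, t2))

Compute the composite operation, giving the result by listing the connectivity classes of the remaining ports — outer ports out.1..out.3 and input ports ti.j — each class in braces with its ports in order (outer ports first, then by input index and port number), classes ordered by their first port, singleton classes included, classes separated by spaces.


{out.1, t3.3} {out.2, t1.1} {out.3} {t1.2} {t1.3, t3.1} {t2.1, t2.3} {t2.2} {t3.2}

Reachability decides: close wires over w2-identified ports.
after w1, the pattern on (t3, t2) reads {out.1, t3.1} {out.2, out.3, t3.3} {t2.1, t2.3} {t2.2} {t3.2} (out.j = its outer ports)
after w2, the pattern on (t1, t3, t2) reads {out.1, t3.3} {out.2, t1.1} {out.3} {t1.2} {t1.3, t3.1} {t2.1, t2.3} {t2.2} {t3.2} (out.j = its outer ports)


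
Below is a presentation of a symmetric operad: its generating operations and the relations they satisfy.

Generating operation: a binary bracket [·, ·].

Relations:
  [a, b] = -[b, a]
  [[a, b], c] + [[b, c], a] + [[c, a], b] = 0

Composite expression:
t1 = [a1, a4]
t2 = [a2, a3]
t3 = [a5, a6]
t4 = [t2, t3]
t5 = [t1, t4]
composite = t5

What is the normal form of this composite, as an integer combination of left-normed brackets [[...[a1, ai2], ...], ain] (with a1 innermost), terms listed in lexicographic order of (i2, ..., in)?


[[[[[a1, a4], a2], a3], a5], a6] - [[[[[a1, a4], a2], a3], a6], a5] - [[[[[a1, a4], a3], a2], a5], a6] + [[[[[a1, a4], a3], a2], a6], a5] - [[[[[a1, a4], a5], a6], a2], a3] + [[[[[a1, a4], a5], a6], a3], a2] + [[[[[a1, a4], a6], a5], a2], a3] - [[[[[a1, a4], a6], a5], a3], a2]

A multilinear Lie element is pinned by a1-initial words (a1 innermost).
Composite bracket: [[a1, a4], [[a2, a3], [a5, a6]]]
Expanding via [a, b] = ab - ba: 32 signed words (2^5 = 32).
Words beginning with a1 determine it all:
  from a1a4a2a3a5a6, sign +1: term +[[[[[a1, a4], a2], a3], a5], a6]
  from a1a4a2a3a6a5, sign -1: term -[[[[[a1, a4], a2], a3], a6], a5]
  from a1a4a3a2a5a6, sign -1: term -[[[[[a1, a4], a3], a2], a5], a6]
  from a1a4a3a2a6a5, sign +1: term +[[[[[a1, a4], a3], a2], a6], a5]
  from a1a4a5a6a2a3, sign -1: term -[[[[[a1, a4], a5], a6], a2], a3]
  from a1a4a5a6a3a2, sign +1: term +[[[[[a1, a4], a5], a6], a3], a2]
  from a1a4a6a5a2a3, sign +1: term +[[[[[a1, a4], a6], a5], a2], a3]
  from a1a4a6a5a3a2, sign -1: term -[[[[[a1, a4], a6], a5], a3], a2]


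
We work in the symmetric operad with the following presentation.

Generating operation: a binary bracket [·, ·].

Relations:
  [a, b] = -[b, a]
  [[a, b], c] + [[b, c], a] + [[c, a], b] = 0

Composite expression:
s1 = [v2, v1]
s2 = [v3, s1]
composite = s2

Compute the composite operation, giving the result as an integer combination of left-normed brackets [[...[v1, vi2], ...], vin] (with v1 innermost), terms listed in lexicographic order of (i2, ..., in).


[[v1, v2], v3]

Antisymmetry and Jacobi reduce to v1-anchored left-normed brackets.
Composite bracket: [v3, [v2, v1]]
Expanding via [a, b] = ab - ba: 4 signed words (2^2 = 4).
Only words starting with v1 matter:
  v1v2v3 appears with sign +1, giving the term +[[v1, v2], v3]


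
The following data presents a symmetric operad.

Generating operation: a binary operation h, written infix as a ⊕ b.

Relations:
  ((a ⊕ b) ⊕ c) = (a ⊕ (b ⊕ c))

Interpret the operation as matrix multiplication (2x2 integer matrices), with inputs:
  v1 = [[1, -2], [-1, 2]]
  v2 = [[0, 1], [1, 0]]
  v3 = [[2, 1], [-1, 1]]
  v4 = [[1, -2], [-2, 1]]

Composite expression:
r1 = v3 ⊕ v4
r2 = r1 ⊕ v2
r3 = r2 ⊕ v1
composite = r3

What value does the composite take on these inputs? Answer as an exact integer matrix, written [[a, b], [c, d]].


[[-3, 6], [6, -12]]

(v3 ⊕ v4) = [[0, -3], [-3, 3]]
((v3 ⊕ v4) ⊕ v2) = [[-3, 0], [3, -3]]
(((v3 ⊕ v4) ⊕ v2) ⊕ v1) = [[-3, 6], [6, -12]]


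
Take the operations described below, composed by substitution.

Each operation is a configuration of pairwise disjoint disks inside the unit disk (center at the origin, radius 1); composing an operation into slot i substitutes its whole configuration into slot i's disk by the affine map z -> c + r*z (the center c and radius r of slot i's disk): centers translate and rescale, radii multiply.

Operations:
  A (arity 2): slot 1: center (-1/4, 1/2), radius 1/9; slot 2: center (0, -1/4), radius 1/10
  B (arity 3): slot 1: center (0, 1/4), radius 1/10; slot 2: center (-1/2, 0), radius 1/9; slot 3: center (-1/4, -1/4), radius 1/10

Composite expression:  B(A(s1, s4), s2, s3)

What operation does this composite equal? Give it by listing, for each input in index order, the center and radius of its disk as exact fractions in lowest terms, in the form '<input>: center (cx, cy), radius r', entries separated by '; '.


Nesting under B composes maps z -> c + r*z down each s-path.
input s1: applying the 2 nested substitutions gives center (-1/40, 3/10), radius 1/90
input s4: applying the 2 nested substitutions gives center (0, 9/40), radius 1/100
input s2: applying the 1 nested substitution gives center (-1/2, 0), radius 1/9
input s3: applying the 1 nested substitution gives center (-1/4, -1/4), radius 1/10

s1: center (-1/40, 3/10), radius 1/90; s2: center (-1/2, 0), radius 1/9; s3: center (-1/4, -1/4), radius 1/10; s4: center (0, 9/40), radius 1/100


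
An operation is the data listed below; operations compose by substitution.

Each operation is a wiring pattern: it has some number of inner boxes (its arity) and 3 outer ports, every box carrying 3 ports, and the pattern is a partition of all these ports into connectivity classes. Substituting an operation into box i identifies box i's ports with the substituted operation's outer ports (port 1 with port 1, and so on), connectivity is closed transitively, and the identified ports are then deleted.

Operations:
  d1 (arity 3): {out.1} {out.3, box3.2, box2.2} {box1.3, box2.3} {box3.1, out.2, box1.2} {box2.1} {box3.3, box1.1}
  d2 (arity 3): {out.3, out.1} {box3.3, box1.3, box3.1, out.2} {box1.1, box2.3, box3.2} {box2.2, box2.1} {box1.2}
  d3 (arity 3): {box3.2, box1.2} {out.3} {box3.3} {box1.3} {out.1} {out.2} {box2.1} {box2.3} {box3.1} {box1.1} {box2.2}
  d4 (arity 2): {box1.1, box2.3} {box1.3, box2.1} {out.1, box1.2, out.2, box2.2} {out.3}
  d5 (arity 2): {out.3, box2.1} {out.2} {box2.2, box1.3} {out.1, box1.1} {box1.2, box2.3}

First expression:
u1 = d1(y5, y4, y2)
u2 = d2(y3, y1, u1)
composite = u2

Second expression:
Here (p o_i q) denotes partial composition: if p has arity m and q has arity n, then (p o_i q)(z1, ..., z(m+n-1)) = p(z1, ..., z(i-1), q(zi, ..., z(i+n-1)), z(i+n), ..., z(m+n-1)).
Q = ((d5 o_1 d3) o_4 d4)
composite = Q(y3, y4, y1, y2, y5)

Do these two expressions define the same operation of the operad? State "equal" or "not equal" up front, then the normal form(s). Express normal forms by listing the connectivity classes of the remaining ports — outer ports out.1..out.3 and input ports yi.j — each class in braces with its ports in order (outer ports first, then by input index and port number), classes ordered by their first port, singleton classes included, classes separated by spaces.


not equal; first: {out.1, out.3} {out.2, y2.2, y3.3, y4.2} {y1.1, y1.2} {y1.3, y2.1, y3.1, y5.2} {y2.3, y5.1} {y3.2} {y4.1} {y4.3, y5.3}; second: {out.1} {out.2} {out.3, y2.2, y5.2} {y1.1} {y1.2, y3.2} {y1.3} {y2.1, y5.3} {y2.3, y5.1} {y3.1} {y3.3} {y4.1} {y4.2} {y4.3}

Reducing the first expression gives {out.1, out.3} {out.2, y2.2, y3.3, y4.2} {y1.1, y1.2} {y1.3, y2.1, y3.1, y5.2} {y2.3, y5.1} {y3.2} {y4.1} {y4.3, y5.3}
Reducing the second expression gives {out.1} {out.2} {out.3, y2.2, y5.2} {y1.1} {y1.2, y3.2} {y1.3} {y2.1, y5.3} {y2.3, y5.1} {y3.1} {y3.3} {y4.1} {y4.2} {y4.3}
The forms do not match — not equal.
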